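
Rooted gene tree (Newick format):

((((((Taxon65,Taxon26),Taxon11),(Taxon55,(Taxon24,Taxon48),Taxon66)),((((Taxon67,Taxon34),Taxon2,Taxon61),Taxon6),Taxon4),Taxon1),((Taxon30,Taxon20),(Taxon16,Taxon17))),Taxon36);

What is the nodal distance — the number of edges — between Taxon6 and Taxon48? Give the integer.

The MRCA of Taxon6 and Taxon48 is the node subtending ((((Taxon65,Taxon26),Taxon11),(Taxon55,(Taxon24,Taxon48),Taxon66)),((((Taxon67,Taxon34),Taxon2,Taxon61),Taxon6),Taxon4),Taxon1).
From Taxon6 up to that node: 3 branches. From Taxon48 up to the same node: 4 branches. Total: 3 + 4 = 7.

7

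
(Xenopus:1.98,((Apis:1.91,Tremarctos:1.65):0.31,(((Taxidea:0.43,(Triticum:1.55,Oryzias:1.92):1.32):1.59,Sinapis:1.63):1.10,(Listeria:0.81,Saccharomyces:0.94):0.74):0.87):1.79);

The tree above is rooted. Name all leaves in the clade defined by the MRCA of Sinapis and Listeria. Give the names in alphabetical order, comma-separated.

Tracing Sinapis: it sits inside ((Taxidea,(Triticum,Oryzias)),Sinapis).
Tracing Listeria: it sits inside (Listeria,Saccharomyces).
The smallest clade enclosing both is (((Taxidea,(Triticum,Oryzias)),Sinapis),(Listeria,Saccharomyces)); the answer is its 6 terminal taxa in alphabetical order.

Listeria, Oryzias, Saccharomyces, Sinapis, Taxidea, Triticum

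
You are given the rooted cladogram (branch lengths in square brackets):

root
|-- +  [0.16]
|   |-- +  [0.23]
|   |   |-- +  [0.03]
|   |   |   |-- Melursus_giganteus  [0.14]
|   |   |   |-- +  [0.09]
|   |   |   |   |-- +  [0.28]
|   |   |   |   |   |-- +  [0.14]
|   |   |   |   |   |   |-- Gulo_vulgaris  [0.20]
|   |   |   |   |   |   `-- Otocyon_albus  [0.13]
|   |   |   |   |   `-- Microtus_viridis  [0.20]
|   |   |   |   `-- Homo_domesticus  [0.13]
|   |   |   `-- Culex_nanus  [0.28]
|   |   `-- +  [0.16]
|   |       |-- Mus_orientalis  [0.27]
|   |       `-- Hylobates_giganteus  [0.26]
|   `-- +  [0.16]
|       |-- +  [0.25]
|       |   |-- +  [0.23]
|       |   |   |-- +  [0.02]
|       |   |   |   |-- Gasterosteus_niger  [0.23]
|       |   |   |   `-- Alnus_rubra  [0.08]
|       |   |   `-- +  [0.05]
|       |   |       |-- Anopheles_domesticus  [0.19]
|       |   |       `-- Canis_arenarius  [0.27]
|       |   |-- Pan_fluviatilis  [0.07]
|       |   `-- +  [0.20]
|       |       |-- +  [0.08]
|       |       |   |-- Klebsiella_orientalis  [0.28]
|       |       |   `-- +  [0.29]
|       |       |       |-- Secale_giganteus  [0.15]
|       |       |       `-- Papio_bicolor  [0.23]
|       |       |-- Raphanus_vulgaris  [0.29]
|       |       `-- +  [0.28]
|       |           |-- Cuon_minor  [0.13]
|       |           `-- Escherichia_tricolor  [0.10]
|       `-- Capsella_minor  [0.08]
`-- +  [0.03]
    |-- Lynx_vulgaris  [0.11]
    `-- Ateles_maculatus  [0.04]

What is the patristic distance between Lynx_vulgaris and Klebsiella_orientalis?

The path runs Lynx_vulgaris → … → MRCA → … → Klebsiella_orientalis; the MRCA is the root of the tree.
Branch lengths along that path: 0.11 + 0.03 + 0.16 + 0.16 + 0.25 + 0.20 + 0.08 + 0.28 = 1.27.

1.27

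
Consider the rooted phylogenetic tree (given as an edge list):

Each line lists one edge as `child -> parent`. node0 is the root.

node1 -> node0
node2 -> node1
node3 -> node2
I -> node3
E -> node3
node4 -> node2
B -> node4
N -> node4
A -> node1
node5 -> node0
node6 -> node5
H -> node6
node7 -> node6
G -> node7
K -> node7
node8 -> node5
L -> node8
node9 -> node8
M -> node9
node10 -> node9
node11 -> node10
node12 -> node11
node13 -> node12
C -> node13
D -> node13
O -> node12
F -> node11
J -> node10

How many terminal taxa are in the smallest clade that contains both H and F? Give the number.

10

The MRCA of H and F is the node subtending ((H,(G,K)),(L,(M,((((C,D),O),F),J)))).
That clade contains 10 terminal taxa: C, D, F, G, H, J, K, L, M, O.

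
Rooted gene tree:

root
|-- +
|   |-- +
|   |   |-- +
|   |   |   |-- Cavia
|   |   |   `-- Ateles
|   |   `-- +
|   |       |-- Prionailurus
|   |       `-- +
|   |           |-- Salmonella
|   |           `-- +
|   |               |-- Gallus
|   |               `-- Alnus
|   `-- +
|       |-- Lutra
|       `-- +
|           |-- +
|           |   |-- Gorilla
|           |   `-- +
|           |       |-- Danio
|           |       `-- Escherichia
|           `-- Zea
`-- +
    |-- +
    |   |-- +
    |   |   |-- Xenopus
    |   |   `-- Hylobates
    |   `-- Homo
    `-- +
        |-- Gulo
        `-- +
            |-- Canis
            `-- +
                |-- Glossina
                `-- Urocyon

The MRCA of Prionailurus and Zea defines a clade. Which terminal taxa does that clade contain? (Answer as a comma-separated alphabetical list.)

Alnus, Ateles, Cavia, Danio, Escherichia, Gallus, Gorilla, Lutra, Prionailurus, Salmonella, Zea

Tracing Prionailurus: it sits inside (Prionailurus,(Salmonella,(Gallus,Alnus))).
Tracing Zea: it sits inside ((Gorilla,(Danio,Escherichia)),Zea).
The smallest clade enclosing both is (((Cavia,Ateles),(Prionailurus,(Salmonella,(Gallus,Alnus)))),(Lutra,((Gorilla,(Danio,Escherichia)),Zea))); the answer is its 11 terminal taxa in alphabetical order.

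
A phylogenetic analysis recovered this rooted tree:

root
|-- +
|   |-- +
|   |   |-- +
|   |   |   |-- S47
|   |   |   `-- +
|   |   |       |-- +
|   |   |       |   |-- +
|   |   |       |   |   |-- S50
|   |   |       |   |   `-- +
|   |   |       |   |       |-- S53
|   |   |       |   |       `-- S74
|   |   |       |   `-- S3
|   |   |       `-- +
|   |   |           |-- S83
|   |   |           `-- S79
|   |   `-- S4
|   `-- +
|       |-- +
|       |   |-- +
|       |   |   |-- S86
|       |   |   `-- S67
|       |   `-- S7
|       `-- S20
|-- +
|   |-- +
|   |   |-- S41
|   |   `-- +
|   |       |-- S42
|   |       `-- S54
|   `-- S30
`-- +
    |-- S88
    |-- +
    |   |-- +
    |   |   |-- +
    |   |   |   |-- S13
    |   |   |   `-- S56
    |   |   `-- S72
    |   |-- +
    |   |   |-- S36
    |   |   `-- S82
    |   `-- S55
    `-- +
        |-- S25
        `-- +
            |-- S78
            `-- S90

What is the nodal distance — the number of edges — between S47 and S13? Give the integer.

9

The MRCA of S47 and S13 is the root of the tree.
From S47 up to that node: 4 branches. From S13 up to the same node: 5 branches. Total: 4 + 5 = 9.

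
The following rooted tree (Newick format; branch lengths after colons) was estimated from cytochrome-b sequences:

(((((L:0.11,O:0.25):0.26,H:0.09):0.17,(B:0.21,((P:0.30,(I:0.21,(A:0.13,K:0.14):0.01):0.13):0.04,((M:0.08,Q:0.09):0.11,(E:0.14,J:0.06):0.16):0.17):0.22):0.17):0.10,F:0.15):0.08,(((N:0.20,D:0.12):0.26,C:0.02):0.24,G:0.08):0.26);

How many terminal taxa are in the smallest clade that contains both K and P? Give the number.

The MRCA of K and P is the node subtending (P,(I,(A,K))).
That clade contains 4 terminal taxa: A, I, K, P.

4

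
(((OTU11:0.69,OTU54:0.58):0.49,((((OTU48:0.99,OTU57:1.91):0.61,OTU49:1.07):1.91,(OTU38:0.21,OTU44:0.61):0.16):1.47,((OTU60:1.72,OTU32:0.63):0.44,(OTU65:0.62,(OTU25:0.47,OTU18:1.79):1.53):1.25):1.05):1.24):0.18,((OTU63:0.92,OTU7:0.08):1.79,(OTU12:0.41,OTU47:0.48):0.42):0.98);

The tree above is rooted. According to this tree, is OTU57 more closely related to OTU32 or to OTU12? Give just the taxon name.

OTU32

The MRCA of OTU57 and OTU32 subtends ((((OTU48,OTU57),OTU49),(OTU38,OTU44)),((OTU60,OTU32),(OTU65,(OTU25,OTU18)))) (10 taxa).
The MRCA of OTU57 and OTU12 is the root, subtending the entire tree (16 taxa).
The first is nested inside the second, so OTU57 shares a more recent common ancestor with OTU32.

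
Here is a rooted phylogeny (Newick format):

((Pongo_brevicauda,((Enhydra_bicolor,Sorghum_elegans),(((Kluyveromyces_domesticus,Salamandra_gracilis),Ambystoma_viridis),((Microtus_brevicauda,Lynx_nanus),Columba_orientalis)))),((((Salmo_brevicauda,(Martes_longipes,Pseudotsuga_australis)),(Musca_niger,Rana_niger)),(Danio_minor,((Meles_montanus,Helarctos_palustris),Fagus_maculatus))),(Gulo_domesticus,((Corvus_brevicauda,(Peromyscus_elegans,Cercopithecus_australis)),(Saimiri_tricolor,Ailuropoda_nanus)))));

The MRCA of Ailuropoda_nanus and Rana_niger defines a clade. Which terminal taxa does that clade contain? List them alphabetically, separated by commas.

Tracing Ailuropoda_nanus: it sits inside (Saimiri_tricolor,Ailuropoda_nanus).
Tracing Rana_niger: it sits inside (Musca_niger,Rana_niger).
The smallest clade enclosing both is ((((Salmo_brevicauda,(Martes_longipes,Pseudotsuga_australis)),(Musca_niger,Rana_niger)),(Danio_minor,((Meles_montanus,Helarctos_palustris),Fagus_maculatus))),(Gulo_domesticus,((Corvus_brevicauda,(Peromyscus_elegans,Cercopithecus_australis)),(Saimiri_tricolor,Ailuropoda_nanus)))); the answer is its 15 terminal taxa in alphabetical order.

Ailuropoda_nanus, Cercopithecus_australis, Corvus_brevicauda, Danio_minor, Fagus_maculatus, Gulo_domesticus, Helarctos_palustris, Martes_longipes, Meles_montanus, Musca_niger, Peromyscus_elegans, Pseudotsuga_australis, Rana_niger, Saimiri_tricolor, Salmo_brevicauda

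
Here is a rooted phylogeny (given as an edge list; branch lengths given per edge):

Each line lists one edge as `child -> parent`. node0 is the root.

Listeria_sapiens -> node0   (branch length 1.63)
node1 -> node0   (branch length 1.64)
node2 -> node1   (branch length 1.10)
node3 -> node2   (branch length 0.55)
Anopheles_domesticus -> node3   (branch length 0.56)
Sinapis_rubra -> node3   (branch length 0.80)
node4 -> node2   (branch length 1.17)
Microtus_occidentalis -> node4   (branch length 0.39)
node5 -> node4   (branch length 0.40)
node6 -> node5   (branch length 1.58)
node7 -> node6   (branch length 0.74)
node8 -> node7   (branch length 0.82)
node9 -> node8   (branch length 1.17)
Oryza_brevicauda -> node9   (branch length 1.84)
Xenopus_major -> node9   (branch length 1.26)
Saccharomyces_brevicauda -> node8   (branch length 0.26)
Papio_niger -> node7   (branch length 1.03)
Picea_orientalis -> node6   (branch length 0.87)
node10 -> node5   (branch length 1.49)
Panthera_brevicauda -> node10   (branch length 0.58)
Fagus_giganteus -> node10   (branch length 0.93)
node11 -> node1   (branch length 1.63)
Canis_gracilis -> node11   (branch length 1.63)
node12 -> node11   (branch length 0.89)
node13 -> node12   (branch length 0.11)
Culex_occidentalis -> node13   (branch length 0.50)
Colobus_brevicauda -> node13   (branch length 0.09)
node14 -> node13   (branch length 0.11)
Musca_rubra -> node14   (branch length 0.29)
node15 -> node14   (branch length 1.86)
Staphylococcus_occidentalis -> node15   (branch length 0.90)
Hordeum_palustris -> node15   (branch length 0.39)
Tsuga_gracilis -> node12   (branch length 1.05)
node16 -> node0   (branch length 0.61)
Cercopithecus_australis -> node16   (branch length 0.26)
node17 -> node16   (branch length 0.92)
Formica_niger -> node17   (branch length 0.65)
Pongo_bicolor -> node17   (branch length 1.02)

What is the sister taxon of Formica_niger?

Pongo_bicolor

Formica_niger attaches to the tree at the node subtending (Formica_niger,Pongo_bicolor).
The other lineage descending from that same node — the sister group — is the single tip Pongo_bicolor.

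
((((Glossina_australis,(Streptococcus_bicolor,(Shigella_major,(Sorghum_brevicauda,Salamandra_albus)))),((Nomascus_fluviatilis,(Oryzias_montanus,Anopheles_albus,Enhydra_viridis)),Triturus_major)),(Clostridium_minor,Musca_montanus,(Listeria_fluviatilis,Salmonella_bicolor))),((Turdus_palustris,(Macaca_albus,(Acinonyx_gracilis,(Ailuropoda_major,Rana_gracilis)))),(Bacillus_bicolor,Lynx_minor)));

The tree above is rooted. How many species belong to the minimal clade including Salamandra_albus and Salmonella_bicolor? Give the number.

The MRCA of Salamandra_albus and Salmonella_bicolor is the node subtending (((Glossina_australis,(Streptococcus_bicolor,(Shigella_major,(Sorghum_brevicauda,Salamandra_albus)))),((Nomascus_fluviatilis,(Oryzias_montanus,Anopheles_albus,Enhydra_viridis)),Triturus_major)),(Clostridium_minor,Musca_montanus,(Listeria_fluviatilis,Salmonella_bicolor))).
That clade contains 14 terminal taxa: Anopheles_albus, Clostridium_minor, Enhydra_viridis, Glossina_australis, Listeria_fluviatilis, Musca_montanus, Nomascus_fluviatilis, Oryzias_montanus, Salamandra_albus, Salmonella_bicolor, Shigella_major, Sorghum_brevicauda, Streptococcus_bicolor, Triturus_major.

14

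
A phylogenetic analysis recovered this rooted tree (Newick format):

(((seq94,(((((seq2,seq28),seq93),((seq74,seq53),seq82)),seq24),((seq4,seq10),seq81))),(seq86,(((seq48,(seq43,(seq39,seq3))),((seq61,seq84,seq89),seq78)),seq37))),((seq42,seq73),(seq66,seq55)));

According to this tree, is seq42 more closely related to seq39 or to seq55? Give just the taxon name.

seq55

The MRCA of seq42 and seq55 subtends ((seq42,seq73),(seq66,seq55)) (4 taxa).
The MRCA of seq42 and seq39 is the root, subtending the entire tree (25 taxa).
The first is nested inside the second, so seq42 shares a more recent common ancestor with seq55.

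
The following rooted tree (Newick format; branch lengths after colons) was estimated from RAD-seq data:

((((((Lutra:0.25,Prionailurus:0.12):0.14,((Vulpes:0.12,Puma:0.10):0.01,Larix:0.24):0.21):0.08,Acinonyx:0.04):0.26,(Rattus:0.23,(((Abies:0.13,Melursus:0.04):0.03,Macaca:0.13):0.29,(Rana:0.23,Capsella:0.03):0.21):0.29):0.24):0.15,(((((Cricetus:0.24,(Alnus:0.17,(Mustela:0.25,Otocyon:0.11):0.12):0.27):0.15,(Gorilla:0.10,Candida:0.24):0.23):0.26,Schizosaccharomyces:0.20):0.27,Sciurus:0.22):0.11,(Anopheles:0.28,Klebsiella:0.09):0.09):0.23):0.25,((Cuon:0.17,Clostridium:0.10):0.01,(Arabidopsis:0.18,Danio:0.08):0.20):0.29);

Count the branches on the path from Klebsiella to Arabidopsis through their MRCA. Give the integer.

7

The MRCA of Klebsiella and Arabidopsis is the root of the tree.
From Klebsiella up to that node: 4 branches. From Arabidopsis up to the same node: 3 branches. Total: 4 + 3 = 7.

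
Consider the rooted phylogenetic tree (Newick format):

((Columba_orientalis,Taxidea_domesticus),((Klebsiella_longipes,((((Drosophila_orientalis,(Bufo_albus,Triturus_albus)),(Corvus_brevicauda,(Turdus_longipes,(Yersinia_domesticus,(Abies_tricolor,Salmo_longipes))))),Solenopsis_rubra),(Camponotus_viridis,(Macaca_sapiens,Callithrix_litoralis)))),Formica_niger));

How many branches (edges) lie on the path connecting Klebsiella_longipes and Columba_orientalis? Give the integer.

5

The MRCA of Klebsiella_longipes and Columba_orientalis is the root of the tree.
From Klebsiella_longipes up to that node: 3 branches. From Columba_orientalis up to the same node: 2 branches. Total: 3 + 2 = 5.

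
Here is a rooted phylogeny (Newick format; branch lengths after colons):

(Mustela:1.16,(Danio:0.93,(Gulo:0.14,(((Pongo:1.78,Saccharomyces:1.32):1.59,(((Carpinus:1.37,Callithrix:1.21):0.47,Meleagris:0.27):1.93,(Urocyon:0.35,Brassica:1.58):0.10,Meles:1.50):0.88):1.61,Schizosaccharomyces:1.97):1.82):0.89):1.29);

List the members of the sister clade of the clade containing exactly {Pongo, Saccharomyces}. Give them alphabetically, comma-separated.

Brassica, Callithrix, Carpinus, Meleagris, Meles, Urocyon

The clade containing exactly {Pongo, Saccharomyces} attaches to the tree at the node subtending ((Pongo,Saccharomyces),(((Carpinus,Callithrix),Meleagris),(Urocyon,Brassica),Meles)).
The other lineage descending from that same node — the sister group — is (((Carpinus,Callithrix),Meleagris),(Urocyon,Brassica),Meles); its 6 tips in alphabetical order are the answer.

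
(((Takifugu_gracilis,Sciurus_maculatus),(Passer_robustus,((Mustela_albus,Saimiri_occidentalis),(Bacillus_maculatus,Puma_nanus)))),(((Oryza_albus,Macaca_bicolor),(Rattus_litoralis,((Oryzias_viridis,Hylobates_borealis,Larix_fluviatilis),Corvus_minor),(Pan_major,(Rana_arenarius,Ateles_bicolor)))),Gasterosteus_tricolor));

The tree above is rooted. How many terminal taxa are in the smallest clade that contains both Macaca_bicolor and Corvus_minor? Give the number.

10

The MRCA of Macaca_bicolor and Corvus_minor is the node subtending ((Oryza_albus,Macaca_bicolor),(Rattus_litoralis,((Oryzias_viridis,Hylobates_borealis,Larix_fluviatilis),Corvus_minor),(Pan_major,(Rana_arenarius,Ateles_bicolor)))).
That clade contains 10 terminal taxa: Ateles_bicolor, Corvus_minor, Hylobates_borealis, Larix_fluviatilis, Macaca_bicolor, Oryza_albus, Oryzias_viridis, Pan_major, Rana_arenarius, Rattus_litoralis.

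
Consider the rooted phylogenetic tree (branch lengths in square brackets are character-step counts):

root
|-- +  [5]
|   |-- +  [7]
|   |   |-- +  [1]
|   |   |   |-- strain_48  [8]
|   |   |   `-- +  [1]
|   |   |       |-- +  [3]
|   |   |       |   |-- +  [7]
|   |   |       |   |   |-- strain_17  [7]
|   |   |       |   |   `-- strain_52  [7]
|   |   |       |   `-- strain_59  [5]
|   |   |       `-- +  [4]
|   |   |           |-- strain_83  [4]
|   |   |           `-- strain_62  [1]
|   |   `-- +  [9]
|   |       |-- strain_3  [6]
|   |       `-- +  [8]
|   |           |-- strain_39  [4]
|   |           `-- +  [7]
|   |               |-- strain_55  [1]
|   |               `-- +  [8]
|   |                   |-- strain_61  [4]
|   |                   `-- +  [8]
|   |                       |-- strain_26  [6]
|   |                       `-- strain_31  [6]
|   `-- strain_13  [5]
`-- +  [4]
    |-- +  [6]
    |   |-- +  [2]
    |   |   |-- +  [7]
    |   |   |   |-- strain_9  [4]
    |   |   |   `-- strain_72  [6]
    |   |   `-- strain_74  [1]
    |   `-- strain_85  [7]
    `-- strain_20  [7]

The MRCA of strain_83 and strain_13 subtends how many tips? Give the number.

The MRCA of strain_83 and strain_13 is the node subtending (((strain_48,(((strain_17,strain_52),strain_59),(strain_83,strain_62))),(strain_3,(strain_39,(strain_55,(strain_61,(strain_26,strain_31)))))),strain_13).
That clade contains 13 terminal taxa: strain_13, strain_17, strain_26, strain_3, strain_31, strain_39, strain_48, strain_52, strain_55, strain_59, strain_61, strain_62, strain_83.

13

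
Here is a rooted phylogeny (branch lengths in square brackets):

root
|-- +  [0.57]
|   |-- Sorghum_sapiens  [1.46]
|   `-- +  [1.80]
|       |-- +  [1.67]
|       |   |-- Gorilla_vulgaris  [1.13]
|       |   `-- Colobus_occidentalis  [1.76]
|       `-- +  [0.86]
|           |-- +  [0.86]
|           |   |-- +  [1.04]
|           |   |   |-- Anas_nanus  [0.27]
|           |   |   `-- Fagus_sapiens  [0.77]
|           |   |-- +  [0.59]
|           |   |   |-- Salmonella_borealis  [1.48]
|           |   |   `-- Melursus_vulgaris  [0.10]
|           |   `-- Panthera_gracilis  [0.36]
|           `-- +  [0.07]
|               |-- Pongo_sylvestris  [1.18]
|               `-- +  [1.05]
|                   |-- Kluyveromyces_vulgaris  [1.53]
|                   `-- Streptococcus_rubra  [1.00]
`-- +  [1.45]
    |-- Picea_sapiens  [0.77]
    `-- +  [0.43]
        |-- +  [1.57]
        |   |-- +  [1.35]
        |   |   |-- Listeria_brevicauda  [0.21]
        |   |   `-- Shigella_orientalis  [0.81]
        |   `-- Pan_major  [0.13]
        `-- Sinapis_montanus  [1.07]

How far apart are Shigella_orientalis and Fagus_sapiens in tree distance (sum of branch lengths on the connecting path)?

11.51

The path runs Shigella_orientalis → … → MRCA → … → Fagus_sapiens; the MRCA is the root of the tree.
Branch lengths along that path: 0.81 + 1.35 + 1.57 + 0.43 + 1.45 + 0.57 + 1.80 + 0.86 + 0.86 + 1.04 + 0.77 = 11.51.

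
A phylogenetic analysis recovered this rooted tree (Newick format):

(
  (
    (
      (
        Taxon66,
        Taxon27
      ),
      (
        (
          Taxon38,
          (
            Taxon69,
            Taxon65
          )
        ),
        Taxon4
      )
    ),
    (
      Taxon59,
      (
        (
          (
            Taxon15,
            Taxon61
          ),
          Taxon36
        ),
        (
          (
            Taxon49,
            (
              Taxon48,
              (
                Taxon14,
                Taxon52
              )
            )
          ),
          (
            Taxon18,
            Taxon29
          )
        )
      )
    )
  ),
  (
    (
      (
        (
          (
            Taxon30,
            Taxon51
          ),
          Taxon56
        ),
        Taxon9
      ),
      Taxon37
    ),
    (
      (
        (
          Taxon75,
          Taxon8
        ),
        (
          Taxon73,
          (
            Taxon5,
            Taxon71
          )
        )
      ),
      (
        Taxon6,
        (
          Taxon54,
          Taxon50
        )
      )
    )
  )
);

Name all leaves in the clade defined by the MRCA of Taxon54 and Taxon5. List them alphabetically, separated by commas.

Taxon5, Taxon50, Taxon54, Taxon6, Taxon71, Taxon73, Taxon75, Taxon8

Tracing Taxon54: it sits inside (Taxon54,Taxon50).
Tracing Taxon5: it sits inside (Taxon5,Taxon71).
The smallest clade enclosing both is (((Taxon75,Taxon8),(Taxon73,(Taxon5,Taxon71))),(Taxon6,(Taxon54,Taxon50))); the answer is its 8 terminal taxa in alphabetical order.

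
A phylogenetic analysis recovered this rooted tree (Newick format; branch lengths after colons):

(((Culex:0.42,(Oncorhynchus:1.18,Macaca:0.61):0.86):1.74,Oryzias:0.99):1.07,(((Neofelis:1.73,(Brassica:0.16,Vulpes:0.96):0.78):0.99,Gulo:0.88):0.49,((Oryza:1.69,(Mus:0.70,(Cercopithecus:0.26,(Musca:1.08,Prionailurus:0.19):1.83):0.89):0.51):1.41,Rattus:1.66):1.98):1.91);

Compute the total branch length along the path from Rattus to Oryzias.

7.61

The path runs Rattus → … → MRCA → … → Oryzias; the MRCA is the root of the tree.
Branch lengths along that path: 1.66 + 1.98 + 1.91 + 1.07 + 0.99 = 7.61.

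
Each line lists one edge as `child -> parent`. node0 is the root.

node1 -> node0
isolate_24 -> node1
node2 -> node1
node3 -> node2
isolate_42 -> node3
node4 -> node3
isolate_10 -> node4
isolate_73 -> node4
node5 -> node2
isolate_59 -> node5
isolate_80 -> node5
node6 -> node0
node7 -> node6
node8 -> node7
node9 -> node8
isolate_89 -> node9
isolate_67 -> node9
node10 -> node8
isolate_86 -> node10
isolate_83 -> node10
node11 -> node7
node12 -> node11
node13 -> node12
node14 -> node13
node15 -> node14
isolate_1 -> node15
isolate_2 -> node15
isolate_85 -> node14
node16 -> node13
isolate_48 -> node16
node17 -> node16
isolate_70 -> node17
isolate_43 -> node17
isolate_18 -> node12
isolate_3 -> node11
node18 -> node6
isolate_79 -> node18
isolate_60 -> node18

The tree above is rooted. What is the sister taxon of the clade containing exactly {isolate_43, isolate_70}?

isolate_48

The clade containing exactly {isolate_43, isolate_70} attaches to the tree at the node subtending (isolate_48,(isolate_70,isolate_43)).
The other lineage descending from that same node — the sister group — is the single tip isolate_48.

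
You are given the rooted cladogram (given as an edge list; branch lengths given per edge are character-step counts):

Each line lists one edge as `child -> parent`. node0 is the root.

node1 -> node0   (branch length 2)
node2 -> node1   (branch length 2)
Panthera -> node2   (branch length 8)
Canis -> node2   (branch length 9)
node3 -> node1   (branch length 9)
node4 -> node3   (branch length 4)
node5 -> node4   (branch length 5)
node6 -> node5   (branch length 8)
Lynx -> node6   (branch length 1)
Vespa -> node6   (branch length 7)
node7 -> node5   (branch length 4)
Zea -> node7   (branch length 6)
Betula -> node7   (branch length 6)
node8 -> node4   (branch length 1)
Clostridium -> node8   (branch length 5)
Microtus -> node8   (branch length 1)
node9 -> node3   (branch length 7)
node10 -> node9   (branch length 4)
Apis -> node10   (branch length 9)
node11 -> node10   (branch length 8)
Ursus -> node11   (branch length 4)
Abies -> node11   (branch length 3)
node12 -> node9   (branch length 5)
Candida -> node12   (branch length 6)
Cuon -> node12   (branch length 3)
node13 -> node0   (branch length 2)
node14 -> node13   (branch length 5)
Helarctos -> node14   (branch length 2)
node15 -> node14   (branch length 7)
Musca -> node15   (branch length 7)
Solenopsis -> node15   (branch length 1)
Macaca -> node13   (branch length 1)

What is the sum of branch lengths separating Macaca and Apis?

34

The path runs Macaca → … → MRCA → … → Apis; the MRCA is the root of the tree.
Branch lengths along that path: 1 + 2 + 2 + 9 + 7 + 4 + 9 = 34.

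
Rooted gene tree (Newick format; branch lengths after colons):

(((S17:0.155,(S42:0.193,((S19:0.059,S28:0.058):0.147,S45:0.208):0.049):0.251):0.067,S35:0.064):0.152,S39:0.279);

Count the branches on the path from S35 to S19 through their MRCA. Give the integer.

6

The MRCA of S35 and S19 is the node subtending ((S17,(S42,((S19,S28),S45))),S35).
From S35 up to that node: 1 branch. From S19 up to the same node: 5 branches. Total: 1 + 5 = 6.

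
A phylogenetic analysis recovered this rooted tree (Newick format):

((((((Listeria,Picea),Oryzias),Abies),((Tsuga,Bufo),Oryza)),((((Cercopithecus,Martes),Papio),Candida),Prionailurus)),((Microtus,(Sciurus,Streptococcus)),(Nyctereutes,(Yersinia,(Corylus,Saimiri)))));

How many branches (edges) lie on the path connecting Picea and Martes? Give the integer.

10

The MRCA of Picea and Martes is the node subtending (((((Listeria,Picea),Oryzias),Abies),((Tsuga,Bufo),Oryza)),((((Cercopithecus,Martes),Papio),Candida),Prionailurus)).
From Picea up to that node: 5 branches. From Martes up to the same node: 5 branches. Total: 5 + 5 = 10.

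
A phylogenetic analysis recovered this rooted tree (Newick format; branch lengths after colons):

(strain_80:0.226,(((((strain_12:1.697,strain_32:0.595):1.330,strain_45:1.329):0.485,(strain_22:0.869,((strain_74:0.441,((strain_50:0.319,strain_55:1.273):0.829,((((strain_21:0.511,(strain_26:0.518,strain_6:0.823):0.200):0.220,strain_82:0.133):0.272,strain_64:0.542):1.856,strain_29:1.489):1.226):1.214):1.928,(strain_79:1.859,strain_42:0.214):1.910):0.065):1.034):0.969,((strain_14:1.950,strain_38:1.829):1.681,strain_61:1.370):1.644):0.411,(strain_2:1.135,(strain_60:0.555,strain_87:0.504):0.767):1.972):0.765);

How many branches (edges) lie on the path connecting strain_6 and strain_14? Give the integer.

14

The MRCA of strain_6 and strain_14 is the node subtending ((((strain_12,strain_32),strain_45),(strain_22,((strain_74,((strain_50,strain_55),((((strain_21,(strain_26,strain_6)),strain_82),strain_64),strain_29))),(strain_79,strain_42)))),((strain_14,strain_38),strain_61)).
From strain_6 up to that node: 11 branches. From strain_14 up to the same node: 3 branches. Total: 11 + 3 = 14.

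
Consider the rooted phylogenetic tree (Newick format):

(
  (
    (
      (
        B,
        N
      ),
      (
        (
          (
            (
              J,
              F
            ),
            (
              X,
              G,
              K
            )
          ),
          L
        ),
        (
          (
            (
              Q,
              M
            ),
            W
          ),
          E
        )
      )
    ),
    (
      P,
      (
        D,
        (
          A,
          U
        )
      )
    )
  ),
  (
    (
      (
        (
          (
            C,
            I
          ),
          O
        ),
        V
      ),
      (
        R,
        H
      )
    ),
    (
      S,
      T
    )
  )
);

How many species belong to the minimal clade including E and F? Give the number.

The MRCA of E and F is the node subtending ((((J,F),(X,G,K)),L),(((Q,M),W),E)).
That clade contains 10 terminal taxa: E, F, G, J, K, L, M, Q, W, X.

10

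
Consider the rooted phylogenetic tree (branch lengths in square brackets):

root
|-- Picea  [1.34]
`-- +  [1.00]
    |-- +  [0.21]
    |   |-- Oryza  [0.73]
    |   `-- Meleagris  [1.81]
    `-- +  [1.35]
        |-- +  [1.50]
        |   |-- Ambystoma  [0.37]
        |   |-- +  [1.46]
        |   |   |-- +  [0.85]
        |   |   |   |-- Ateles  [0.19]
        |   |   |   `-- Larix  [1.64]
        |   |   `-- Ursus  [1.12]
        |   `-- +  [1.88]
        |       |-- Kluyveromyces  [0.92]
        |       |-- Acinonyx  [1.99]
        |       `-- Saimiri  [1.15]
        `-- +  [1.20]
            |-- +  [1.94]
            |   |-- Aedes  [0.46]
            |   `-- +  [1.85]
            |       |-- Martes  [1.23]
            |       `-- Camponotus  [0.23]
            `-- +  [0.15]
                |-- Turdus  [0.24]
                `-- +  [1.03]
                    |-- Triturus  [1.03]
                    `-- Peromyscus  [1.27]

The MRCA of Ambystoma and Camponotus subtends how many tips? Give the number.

The MRCA of Ambystoma and Camponotus is the node subtending ((Ambystoma,((Ateles,Larix),Ursus),(Kluyveromyces,Acinonyx,Saimiri)),((Aedes,(Martes,Camponotus)),(Turdus,(Triturus,Peromyscus)))).
That clade contains 13 terminal taxa: Acinonyx, Aedes, Ambystoma, Ateles, Camponotus, Kluyveromyces, Larix, Martes, Peromyscus, Saimiri, Triturus, Turdus, Ursus.

13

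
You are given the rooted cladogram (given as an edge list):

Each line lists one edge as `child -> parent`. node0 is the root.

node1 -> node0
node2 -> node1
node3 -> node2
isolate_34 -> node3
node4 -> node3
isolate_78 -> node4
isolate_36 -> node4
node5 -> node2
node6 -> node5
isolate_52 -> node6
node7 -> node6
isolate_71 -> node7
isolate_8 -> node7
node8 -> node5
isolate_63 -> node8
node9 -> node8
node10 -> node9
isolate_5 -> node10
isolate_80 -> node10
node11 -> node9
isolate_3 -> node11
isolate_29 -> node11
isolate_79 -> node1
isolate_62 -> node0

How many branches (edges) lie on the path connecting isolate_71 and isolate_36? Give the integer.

7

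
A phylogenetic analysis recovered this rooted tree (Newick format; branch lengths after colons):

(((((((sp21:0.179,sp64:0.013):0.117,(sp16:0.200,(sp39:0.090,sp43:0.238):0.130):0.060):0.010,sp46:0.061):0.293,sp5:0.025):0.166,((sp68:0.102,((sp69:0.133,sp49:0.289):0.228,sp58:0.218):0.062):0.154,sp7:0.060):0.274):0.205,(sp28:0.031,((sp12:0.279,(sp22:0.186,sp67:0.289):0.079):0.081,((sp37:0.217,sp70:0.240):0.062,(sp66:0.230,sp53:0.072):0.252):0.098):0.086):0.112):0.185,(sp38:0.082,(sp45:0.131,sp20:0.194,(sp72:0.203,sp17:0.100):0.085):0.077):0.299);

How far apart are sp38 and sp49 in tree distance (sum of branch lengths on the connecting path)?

The path runs sp38 → … → MRCA → … → sp49; the MRCA is the root of the tree.
Branch lengths along that path: 0.082 + 0.299 + 0.185 + 0.205 + 0.274 + 0.154 + 0.062 + 0.228 + 0.289 = 1.778.

1.778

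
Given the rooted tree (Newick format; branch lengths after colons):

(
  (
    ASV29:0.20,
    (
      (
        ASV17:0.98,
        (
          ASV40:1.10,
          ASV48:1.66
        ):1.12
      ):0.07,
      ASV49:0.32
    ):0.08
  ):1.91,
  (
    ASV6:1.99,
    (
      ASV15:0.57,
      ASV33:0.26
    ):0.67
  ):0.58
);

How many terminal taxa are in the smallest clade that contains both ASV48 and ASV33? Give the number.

8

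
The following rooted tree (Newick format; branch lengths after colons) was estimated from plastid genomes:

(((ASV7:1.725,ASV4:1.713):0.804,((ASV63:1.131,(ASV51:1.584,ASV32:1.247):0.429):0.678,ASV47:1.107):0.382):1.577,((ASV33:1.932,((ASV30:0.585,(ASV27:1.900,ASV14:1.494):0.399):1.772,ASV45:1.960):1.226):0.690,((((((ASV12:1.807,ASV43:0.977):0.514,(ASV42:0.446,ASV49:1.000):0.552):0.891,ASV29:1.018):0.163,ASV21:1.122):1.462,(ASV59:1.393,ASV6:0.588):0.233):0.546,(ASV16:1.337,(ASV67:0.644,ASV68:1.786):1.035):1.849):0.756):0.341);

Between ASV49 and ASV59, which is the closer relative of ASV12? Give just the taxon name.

The MRCA of ASV12 and ASV49 subtends ((ASV12,ASV43),(ASV42,ASV49)) (4 taxa).
The MRCA of ASV12 and ASV59 subtends (((((ASV12,ASV43),(ASV42,ASV49)),ASV29),ASV21),(ASV59,ASV6)) (8 taxa).
The first is nested inside the second, so ASV12 shares a more recent common ancestor with ASV49.

ASV49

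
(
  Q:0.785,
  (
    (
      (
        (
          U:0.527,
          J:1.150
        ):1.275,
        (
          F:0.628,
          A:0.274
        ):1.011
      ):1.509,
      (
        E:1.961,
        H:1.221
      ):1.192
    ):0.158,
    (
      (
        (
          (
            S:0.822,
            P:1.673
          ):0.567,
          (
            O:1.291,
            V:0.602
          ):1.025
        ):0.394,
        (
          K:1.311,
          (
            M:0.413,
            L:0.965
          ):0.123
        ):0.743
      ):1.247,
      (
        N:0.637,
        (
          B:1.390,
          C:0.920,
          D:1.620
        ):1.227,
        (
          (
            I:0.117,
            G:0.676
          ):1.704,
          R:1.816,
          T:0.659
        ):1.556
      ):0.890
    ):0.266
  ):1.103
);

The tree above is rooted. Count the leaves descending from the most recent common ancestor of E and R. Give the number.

21

The MRCA of E and R is the node subtending ((((U,J),(F,A)),(E,H)),((((S,P),(O,V)),(K,(M,L))),(N,(B,C,D),((I,G),R,T)))).
That clade contains 21 terminal taxa: A, B, C, D, E, F, G, H, I, J, K, L, M, N, O, P, R, S, T, U, V.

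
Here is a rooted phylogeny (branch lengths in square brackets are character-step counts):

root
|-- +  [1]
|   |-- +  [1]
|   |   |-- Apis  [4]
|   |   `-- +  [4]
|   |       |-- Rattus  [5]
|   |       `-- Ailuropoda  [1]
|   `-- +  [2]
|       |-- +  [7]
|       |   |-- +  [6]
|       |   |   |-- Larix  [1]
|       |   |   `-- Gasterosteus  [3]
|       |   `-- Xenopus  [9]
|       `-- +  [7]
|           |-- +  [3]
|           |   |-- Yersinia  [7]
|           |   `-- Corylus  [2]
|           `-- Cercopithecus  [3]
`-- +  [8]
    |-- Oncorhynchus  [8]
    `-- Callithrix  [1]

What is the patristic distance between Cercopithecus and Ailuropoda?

18

The path runs Cercopithecus → … → MRCA → … → Ailuropoda; the MRCA is the node subtending ((Apis,(Rattus,Ailuropoda)),(((Larix,Gasterosteus),Xenopus),((Yersinia,Corylus),Cercopithecus))).
Branch lengths along that path: 3 + 7 + 2 + 1 + 4 + 1 = 18.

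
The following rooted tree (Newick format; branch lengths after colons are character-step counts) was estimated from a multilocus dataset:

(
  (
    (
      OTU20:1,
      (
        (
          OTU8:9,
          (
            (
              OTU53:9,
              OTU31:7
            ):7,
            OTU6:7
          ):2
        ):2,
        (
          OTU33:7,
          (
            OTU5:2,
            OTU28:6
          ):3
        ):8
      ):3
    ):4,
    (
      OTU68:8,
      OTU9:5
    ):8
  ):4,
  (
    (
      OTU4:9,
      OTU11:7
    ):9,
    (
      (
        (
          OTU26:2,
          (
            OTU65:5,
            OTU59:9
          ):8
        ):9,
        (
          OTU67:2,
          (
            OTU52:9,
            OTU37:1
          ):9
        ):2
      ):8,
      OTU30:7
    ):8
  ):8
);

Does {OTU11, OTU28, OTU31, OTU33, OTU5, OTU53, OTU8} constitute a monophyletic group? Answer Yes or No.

The MRCA of the listed taxa is the root, so the smallest clade containing them is the whole tree.
That clade also contains OTU20, OTU26, OTU30, OTU37, OTU4, OTU52, OTU59, OTU6, OTU65, OTU67, OTU68, OTU9, which are not in the proposed group, so the group is not monophyletic.

No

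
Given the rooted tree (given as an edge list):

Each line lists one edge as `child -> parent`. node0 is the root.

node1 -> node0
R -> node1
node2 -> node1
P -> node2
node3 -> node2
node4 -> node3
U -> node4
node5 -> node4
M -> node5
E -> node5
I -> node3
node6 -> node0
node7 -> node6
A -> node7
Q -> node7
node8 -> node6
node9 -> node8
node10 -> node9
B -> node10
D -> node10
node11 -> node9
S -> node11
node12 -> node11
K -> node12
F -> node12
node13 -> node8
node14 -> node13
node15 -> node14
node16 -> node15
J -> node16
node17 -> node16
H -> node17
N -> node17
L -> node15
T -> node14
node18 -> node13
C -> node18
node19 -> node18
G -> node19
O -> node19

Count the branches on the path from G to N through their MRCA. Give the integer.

The MRCA of G and N is the node subtending ((((J,(H,N)),L),T),(C,(G,O))).
From G up to that node: 3 branches. From N up to the same node: 5 branches. Total: 3 + 5 = 8.

8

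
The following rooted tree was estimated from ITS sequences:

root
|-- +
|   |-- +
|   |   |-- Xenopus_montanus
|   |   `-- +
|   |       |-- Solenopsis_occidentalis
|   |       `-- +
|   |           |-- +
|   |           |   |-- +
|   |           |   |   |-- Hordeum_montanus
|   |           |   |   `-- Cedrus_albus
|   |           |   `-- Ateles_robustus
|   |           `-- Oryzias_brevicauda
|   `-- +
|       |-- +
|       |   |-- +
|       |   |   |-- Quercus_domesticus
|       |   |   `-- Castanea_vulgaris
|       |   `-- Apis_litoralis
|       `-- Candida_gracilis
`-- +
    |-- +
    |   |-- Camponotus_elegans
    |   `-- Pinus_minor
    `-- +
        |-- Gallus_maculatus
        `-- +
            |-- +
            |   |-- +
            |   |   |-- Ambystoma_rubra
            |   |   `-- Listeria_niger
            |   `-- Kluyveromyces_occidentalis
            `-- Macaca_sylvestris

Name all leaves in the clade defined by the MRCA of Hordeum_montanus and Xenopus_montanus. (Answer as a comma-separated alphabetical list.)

Ateles_robustus, Cedrus_albus, Hordeum_montanus, Oryzias_brevicauda, Solenopsis_occidentalis, Xenopus_montanus

Tracing Hordeum_montanus: it sits inside (Hordeum_montanus,Cedrus_albus).
Tracing Xenopus_montanus: it sits inside (Xenopus_montanus,(Solenopsis_occidentalis,(((Hordeum_montanus,Cedrus_albus),Ateles_robustus),Oryzias_brevicauda))).
The smallest clade enclosing both is (Xenopus_montanus,(Solenopsis_occidentalis,(((Hordeum_montanus,Cedrus_albus),Ateles_robustus),Oryzias_brevicauda))); the answer is its 6 terminal taxa in alphabetical order.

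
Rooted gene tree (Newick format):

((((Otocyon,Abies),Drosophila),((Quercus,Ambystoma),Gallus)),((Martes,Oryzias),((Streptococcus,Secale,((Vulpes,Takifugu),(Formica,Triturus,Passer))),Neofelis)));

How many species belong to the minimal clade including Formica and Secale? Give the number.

The MRCA of Formica and Secale is the node subtending (Streptococcus,Secale,((Vulpes,Takifugu),(Formica,Triturus,Passer))).
That clade contains 7 terminal taxa: Formica, Passer, Secale, Streptococcus, Takifugu, Triturus, Vulpes.

7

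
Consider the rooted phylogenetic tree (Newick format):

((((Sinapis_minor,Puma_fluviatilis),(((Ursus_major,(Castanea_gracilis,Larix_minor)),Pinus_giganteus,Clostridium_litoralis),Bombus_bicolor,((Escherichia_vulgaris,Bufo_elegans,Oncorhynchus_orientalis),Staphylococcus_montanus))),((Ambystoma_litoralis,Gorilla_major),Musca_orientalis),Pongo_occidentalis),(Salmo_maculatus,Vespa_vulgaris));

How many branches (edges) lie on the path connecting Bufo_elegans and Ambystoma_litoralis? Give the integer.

The MRCA of Bufo_elegans and Ambystoma_litoralis is the node subtending (((Sinapis_minor,Puma_fluviatilis),(((Ursus_major,(Castanea_gracilis,Larix_minor)),Pinus_giganteus,Clostridium_litoralis),Bombus_bicolor,((Escherichia_vulgaris,Bufo_elegans,Oncorhynchus_orientalis),Staphylococcus_montanus))),((Ambystoma_litoralis,Gorilla_major),Musca_orientalis),Pongo_occidentalis).
From Bufo_elegans up to that node: 5 branches. From Ambystoma_litoralis up to the same node: 3 branches. Total: 5 + 3 = 8.

8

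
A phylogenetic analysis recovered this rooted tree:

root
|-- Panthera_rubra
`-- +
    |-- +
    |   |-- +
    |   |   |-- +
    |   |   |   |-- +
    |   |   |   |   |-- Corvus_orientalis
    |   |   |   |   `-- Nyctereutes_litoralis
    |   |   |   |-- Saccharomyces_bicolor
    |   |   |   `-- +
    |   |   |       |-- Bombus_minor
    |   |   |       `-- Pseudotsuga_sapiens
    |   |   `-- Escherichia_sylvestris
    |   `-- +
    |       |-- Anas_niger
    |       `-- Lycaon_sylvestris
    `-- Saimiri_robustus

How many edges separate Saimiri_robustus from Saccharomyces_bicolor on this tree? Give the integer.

The MRCA of Saimiri_robustus and Saccharomyces_bicolor is the node subtending (((((Corvus_orientalis,Nyctereutes_litoralis),Saccharomyces_bicolor,(Bombus_minor,Pseudotsuga_sapiens)),Escherichia_sylvestris),(Anas_niger,Lycaon_sylvestris)),Saimiri_robustus).
From Saimiri_robustus up to that node: 1 branch. From Saccharomyces_bicolor up to the same node: 4 branches. Total: 1 + 4 = 5.

5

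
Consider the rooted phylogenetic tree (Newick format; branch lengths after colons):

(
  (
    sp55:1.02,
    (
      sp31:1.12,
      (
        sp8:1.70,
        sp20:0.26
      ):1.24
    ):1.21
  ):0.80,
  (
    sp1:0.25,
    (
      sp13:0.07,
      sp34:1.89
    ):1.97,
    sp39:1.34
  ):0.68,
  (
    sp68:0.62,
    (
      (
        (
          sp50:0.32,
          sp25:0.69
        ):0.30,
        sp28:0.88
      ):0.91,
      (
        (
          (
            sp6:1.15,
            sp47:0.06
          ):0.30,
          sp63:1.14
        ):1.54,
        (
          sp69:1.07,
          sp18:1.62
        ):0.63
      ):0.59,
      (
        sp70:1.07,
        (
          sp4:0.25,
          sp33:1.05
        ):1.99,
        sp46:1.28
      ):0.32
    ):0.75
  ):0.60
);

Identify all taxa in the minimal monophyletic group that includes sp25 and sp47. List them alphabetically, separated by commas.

Tracing sp25: it sits inside (sp50,sp25).
Tracing sp47: it sits inside (sp6,sp47).
The smallest clade enclosing both is (((sp50,sp25),sp28),(((sp6,sp47),sp63),(sp69,sp18)),(sp70,(sp4,sp33),sp46)); the answer is its 12 terminal taxa in alphabetical order.

sp18, sp25, sp28, sp33, sp4, sp46, sp47, sp50, sp6, sp63, sp69, sp70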